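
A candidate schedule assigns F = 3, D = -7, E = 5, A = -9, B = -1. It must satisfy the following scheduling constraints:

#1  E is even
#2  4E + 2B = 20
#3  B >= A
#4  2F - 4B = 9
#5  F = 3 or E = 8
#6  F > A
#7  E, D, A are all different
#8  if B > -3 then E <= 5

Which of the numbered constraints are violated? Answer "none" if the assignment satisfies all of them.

No — constraints 1, 2, 4 are not satisfied.

#1 E = 5 is odd — violated.
#2 4E + 2B = 4(5) + 2(-1) = 18, not 20 — violated.
#3 B = -1, A = -9; -1 ≥ -9 — satisfied.
#4 2F - 4B = 2(3) - 4(-1) = 10, not 9 — violated.
#5 F = 3 = 3 (first disjunct) — satisfied.
#6 F = 3, A = -9; 3 > -9 — satisfied.
#7 values 5, -7, -9 are pairwise distinct — satisfied.
#8 B = -1 > -3, so we need E ≤ 5; E = 5 ≤ 5 — satisfied.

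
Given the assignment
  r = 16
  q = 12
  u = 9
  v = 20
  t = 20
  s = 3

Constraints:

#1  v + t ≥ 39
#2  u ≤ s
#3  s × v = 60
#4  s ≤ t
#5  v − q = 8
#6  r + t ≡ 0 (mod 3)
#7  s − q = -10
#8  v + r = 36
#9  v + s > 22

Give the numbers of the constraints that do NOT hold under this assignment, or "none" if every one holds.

#1 v + t = 20 + 20 = 40; 40 ≥ 39  yes
#2 u = 9, s = 3; 9 > 3 (want ≤)  no
#3 s × v = 3 × 20 = 60  yes
#4 s = 3, t = 20; 3 ≤ 20  yes
#5 v − q = 20 − 12 = 8  yes
#6 r + t = 36; 36 mod 3 = 0  yes
#7 s − q = 3 − 12 = -9, not -10  no
#8 v + r = 20 + 16 = 36  yes
#9 v + s = 20 + 3 = 23; 23 > 22  yes

The assignment fails constraints 2 and 7.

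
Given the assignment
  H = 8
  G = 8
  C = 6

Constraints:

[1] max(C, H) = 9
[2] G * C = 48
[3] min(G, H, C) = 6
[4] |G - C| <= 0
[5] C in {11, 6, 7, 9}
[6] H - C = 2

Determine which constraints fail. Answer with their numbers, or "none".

[1] max(6, 8) = 8, not 9  false
[2] G * C = 8 * 6 = 48  true
[3] min(8, 8, 6) = 6  true
[4] |8 - 6| = 2; 2 > 0, exceeds bound 0  false
[5] C = 6 is in {11, 6, 7, 9}  true
[6] H - C = 8 - 6 = 2  true

The assignment fails constraints 1 and 4.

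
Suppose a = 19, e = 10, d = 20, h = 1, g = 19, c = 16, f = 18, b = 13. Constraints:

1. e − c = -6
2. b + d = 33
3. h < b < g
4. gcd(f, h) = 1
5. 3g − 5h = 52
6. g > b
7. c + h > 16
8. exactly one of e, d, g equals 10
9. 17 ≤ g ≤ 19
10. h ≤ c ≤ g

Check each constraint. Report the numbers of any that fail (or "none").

The assignment satisfies every constraint.

1. e − c = 10 − 16 = -6  holds
2. b + d = 13 + 20 = 33  holds
3. values 1 < 13 < 19  holds
4. gcd(18, 1) = 1  holds
5. 3g − 5h = 3(19) − 5(1) = 52  holds
6. g = 19, b = 13; 19 > 13  holds
7. c + h = 16 + 1 = 17; 17 > 16  holds
8. e=10, d=20, g=19; 1 of them equals 10  holds
9. g = 19 lies in [17, 19]  holds
10. values 1 ≤ 16 ≤ 19  holds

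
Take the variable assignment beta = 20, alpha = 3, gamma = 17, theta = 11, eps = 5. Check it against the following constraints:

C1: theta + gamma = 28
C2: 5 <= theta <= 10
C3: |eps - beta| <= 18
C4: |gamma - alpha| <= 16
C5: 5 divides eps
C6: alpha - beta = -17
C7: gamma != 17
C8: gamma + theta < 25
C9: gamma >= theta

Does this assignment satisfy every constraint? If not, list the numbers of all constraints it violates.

C1: theta + gamma = 11 + 17 = 28 — OK.
C2: theta = 11 is outside [5, 10] — violated.
C3: |5 - 20| = 15; 15 ≤ 18 — OK.
C4: |17 - 3| = 14; 14 ≤ 16 — OK.
C5: 5 / 5 = 1, so 5 divides 5 — OK.
C6: alpha - beta = 3 - 20 = -17 — OK.
C7: gamma = 17, but 17 is required to differ — violated.
C8: gamma + theta = 17 + 11 = 28; 28 ≥ 25, bound 25 not met — violated.
C9: gamma = 17, theta = 11; 17 ≥ 11 — OK.

Constraints 2, 7, and 8 are violated.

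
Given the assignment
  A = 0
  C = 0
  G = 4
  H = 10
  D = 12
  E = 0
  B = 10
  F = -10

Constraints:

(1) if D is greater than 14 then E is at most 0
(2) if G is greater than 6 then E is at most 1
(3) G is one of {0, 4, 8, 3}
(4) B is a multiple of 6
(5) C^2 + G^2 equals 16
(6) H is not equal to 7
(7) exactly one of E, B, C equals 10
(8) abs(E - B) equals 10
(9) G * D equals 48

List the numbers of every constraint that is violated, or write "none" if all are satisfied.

(1) D = 12, not > 14; antecedent false, conditional vacuously true — satisfied.
(2) G = 4, not > 6; antecedent false, conditional vacuously true — satisfied.
(3) G = 4 is in {0, 4, 8, 3} — satisfied.
(4) 10 = 6*1 + 4, so 6 does not divide 10 — violated.
(5) C^2 + G^2 = 0^2 + 4^2 = 0 + 16 = 16 — satisfied.
(6) H = 10, and 10 ≠ 7 — satisfied.
(7) E=0, B=10, C=0; 1 of them equals 10 — satisfied.
(8) abs(0 - 10) = 10 — satisfied.
(9) G * D = 4 * 12 = 48 — satisfied.

Constraint 4 is violated.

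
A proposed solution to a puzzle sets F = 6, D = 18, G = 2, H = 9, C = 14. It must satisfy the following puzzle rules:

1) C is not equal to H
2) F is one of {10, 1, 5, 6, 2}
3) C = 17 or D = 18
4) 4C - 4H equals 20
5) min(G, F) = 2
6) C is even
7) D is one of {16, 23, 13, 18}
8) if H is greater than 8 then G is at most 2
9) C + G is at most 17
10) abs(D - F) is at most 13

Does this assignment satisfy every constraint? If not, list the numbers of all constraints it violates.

The assignment satisfies every constraint.

1) C = 14, H = 9; distinct — OK.
2) F = 6 is in {10, 1, 5, 6, 2} — OK.
3) C = 14 ≠ 17, but D = 18 = 18 (second disjunct) — OK.
4) 4C - 4H = 4(14) - 4(9) = 20 — OK.
5) min(2, 6) = 2 — OK.
6) C = 14 is even — OK.
7) D = 18 is in {16, 23, 13, 18} — OK.
8) H = 9 > 8, so we need G ≤ 2; G = 2 ≤ 2 — OK.
9) C + G = 14 + 2 = 16; 16 ≤ 17 — OK.
10) abs(18 - 6) = 12; 12 ≤ 13 — OK.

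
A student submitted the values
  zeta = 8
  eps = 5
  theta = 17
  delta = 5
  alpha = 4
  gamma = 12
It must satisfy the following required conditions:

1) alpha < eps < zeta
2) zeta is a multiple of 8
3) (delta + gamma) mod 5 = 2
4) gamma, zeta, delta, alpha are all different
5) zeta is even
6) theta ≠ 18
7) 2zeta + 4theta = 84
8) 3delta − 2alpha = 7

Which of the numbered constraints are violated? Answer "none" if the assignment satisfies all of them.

1) values 4 < 5 < 8 — OK.
2) 8 / 8 = 1, so 8 divides 8 — OK.
3) delta + gamma = 17; 17 mod 5 = 2 — OK.
4) values 12, 8, 5, 4 are pairwise distinct — OK.
5) zeta = 8 is even — OK.
6) theta = 17, and 17 ≠ 18 — OK.
7) 2zeta + 4theta = 2(8) + 4(17) = 84 — OK.
8) 3delta − 2alpha = 3(5) − 2(4) = 7 — OK.

The assignment satisfies every constraint.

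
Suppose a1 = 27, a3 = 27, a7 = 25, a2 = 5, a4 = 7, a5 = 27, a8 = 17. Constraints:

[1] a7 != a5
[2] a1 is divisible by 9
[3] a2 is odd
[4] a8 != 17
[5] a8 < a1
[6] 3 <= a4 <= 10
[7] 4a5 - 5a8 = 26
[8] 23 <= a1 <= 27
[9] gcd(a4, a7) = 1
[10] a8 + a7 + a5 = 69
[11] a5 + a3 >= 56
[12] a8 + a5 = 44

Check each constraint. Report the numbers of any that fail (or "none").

Violated: 4, 7, 11.

[1] a7 = 25, a5 = 27; distinct — holds.
[2] 27 / 9 = 3, so 9 divides 27 — holds.
[3] a2 = 5 is odd — holds.
[4] a8 = 17, but 17 is required to differ — does not hold.
[5] a8 = 17, a1 = 27; 17 < 27 — holds.
[6] a4 = 7 lies in [3, 10] — holds.
[7] 4a5 - 5a8 = 4(27) - 5(17) = 23, not 26 — does not hold.
[8] a1 = 27 lies in [23, 27] — holds.
[9] gcd(7, 25) = 1 — holds.
[10] a8 + a7 + a5 = 17 + 25 + 27 = 69 — holds.
[11] a5 + a3 = 27 + 27 = 54; 54 < 56, bound 56 not met — does not hold.
[12] a8 + a5 = 17 + 27 = 44 — holds.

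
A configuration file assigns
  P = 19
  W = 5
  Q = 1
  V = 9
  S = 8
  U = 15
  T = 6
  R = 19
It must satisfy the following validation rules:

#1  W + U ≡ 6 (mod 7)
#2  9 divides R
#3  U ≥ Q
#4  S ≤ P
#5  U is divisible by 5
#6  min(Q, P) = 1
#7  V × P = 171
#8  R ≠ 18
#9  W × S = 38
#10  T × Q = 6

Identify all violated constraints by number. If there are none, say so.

#1 W + U = 20; 20 mod 7 = 6  yes
#2 19 = 9×2 + 1, so 9 does not divide 19  no
#3 U = 15, Q = 1; 15 ≥ 1  yes
#4 S = 8, P = 19; 8 ≤ 19  yes
#5 15 / 5 = 3, so 5 divides 15  yes
#6 min(1, 19) = 1  yes
#7 V × P = 9 × 19 = 171  yes
#8 R = 19, and 19 ≠ 18  yes
#9 W × S = 5 × 8 = 40, not 38  no
#10 T × Q = 6 × 1 = 6  yes

The assignment fails constraints 2 and 9.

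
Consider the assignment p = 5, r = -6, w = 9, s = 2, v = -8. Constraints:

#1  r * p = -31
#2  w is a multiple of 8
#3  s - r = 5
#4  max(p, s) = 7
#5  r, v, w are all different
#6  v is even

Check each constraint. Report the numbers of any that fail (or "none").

Violated: 1, 2, 3, and 4.

#1 r * p = -6 * 5 = -30, not -31 — violated.
#2 9 = 8*1 + 1, so 8 does not divide 9 — violated.
#3 s - r = 2 - (-6) = 8, not 5 — violated.
#4 max(5, 2) = 5, not 7 — violated.
#5 values -6, -8, 9 are pairwise distinct — OK.
#6 v = -8 is even — OK.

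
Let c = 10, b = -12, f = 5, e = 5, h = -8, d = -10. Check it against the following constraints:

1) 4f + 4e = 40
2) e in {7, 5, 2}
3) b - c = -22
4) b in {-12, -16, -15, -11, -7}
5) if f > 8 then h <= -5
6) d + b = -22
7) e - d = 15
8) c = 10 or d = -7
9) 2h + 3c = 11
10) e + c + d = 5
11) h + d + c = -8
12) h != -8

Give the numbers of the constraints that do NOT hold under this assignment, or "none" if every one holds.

Constraints 9 and 12 are violated.

1) 4f + 4e = 4(5) + 4(5) = 40 — holds.
2) e = 5 is in {7, 5, 2} — holds.
3) b - c = -12 - 10 = -22 — holds.
4) b = -12 is in {-12, -16, -15, -11, -7} — holds.
5) f = 5, not > 8; antecedent false, conditional vacuously true — holds.
6) d + b = -10 + (-12) = -22 — holds.
7) e - d = 5 - (-10) = 15 — holds.
8) c = 10 = 10 (first disjunct) — holds.
9) 2h + 3c = 2(-8) + 3(10) = 14, not 11 — fails.
10) e + c + d = 5 + 10 + (-10) = 5 — holds.
11) h + d + c = -8 + (-10) + 10 = -8 — holds.
12) h = -8, but -8 is required to differ — fails.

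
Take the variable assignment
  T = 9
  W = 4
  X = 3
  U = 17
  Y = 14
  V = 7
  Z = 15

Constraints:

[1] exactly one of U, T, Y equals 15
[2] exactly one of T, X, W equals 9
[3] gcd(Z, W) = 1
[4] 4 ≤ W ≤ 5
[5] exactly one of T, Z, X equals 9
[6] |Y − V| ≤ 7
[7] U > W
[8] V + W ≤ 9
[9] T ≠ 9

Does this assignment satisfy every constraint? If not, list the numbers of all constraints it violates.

Constraints 1, 8, and 9 do not hold.

[1] U=17, T=9, Y=14; 0 of them equal 15, not exactly one — violated.
[2] T=9, X=3, W=4; 1 of them equals 9 — satisfied.
[3] gcd(15, 4) = 1 — satisfied.
[4] W = 4 lies in [4, 5] — satisfied.
[5] T=9, Z=15, X=3; 1 of them equals 9 — satisfied.
[6] |14 − 7| = 7; 7 ≤ 7 — satisfied.
[7] U = 17, W = 4; 17 > 4 — satisfied.
[8] V + W = 7 + 4 = 11; 11 > 9, bound 9 not met — violated.
[9] T = 9, but 9 is required to differ — violated.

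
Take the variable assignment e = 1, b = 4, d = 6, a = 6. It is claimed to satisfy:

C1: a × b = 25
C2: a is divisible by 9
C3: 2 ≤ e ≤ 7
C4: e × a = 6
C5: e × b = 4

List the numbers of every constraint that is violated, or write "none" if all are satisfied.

No — constraints 1, 2, and 3 are not satisfied.

C1: a × b = 6 × 4 = 24, not 25 — violated.
C2: 6 = 9×0 + 6, so 9 does not divide 6 — violated.
C3: e = 1 is outside [2, 7] — violated.
C4: e × a = 1 × 6 = 6 — OK.
C5: e × b = 1 × 4 = 4 — OK.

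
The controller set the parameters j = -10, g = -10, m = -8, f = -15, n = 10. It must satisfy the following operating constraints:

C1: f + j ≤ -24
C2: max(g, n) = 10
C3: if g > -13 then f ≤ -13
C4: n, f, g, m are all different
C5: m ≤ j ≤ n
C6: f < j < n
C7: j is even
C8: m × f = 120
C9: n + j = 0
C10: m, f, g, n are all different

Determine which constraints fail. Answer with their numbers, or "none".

Violated: 5.

C1: f + j = -15 + (-10) = -25; -25 ≤ -24  OK
C2: max(-10, 10) = 10  OK
C3: g = -10 > -13, so we need f ≤ -13; f = -15 ≤ -13  OK
C4: values 10, -15, -10, -8 are pairwise distinct  OK
C5: values -8, -10, 10; m = -8 is not ≤ j = -10  FAIL
C6: values -15 < -10 < 10  OK
C7: j = -10 is even  OK
C8: m × f = -8 × (-15) = 120  OK
C9: n + j = 10 + (-10) = 0  OK
C10: values -8, -15, -10, 10 are pairwise distinct  OK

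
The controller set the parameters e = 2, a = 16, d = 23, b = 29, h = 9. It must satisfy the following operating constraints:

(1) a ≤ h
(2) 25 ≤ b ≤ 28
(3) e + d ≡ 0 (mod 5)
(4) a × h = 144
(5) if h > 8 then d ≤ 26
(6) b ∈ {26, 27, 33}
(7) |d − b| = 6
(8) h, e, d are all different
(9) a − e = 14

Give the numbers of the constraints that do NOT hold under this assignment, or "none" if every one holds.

Constraints 1, 2, 6 do not hold.

(1) a = 16, h = 9; 16 > 9 (want ≤)  false
(2) b = 29 is outside [25, 28]  false
(3) e + d = 25; 25 mod 5 = 0  true
(4) a × h = 16 × 9 = 144  true
(5) h = 9 > 8, so we need d ≤ 26; d = 23 ≤ 26  true
(6) b = 29 is not in {26, 27, 33}  false
(7) |23 − 29| = 6  true
(8) values 9, 2, 23 are pairwise distinct  true
(9) a − e = 16 − 2 = 14  true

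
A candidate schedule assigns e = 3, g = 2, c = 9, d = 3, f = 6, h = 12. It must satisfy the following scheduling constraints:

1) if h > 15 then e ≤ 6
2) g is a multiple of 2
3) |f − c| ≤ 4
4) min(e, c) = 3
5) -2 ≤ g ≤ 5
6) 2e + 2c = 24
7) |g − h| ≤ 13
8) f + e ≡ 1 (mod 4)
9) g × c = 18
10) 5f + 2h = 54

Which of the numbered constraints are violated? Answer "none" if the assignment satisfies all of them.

1) h = 12, not > 15; antecedent false, conditional vacuously true — OK.
2) 2 / 2 = 1, so 2 divides 2 — OK.
3) |6 − 9| = 3; 3 ≤ 4 — OK.
4) min(3, 9) = 3 — OK.
5) g = 2 lies in [-2, 5] — OK.
6) 2e + 2c = 2(3) + 2(9) = 24 — OK.
7) |2 − 12| = 10; 10 ≤ 13 — OK.
8) f + e = 9; 9 mod 4 = 1 — OK.
9) g × c = 2 × 9 = 18 — OK.
10) 5f + 2h = 5(6) + 2(12) = 54 — OK.

Yes — all constraints hold.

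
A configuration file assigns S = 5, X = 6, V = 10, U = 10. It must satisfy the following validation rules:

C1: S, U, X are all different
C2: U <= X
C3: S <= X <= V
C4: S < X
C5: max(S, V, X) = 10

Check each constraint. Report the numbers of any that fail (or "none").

C1: values 5, 10, 6 are pairwise distinct  holds
C2: U = 10, X = 6; 10 > 6 (want ≤)  fails
C3: values 5 <= 6 <= 10  holds
C4: S = 5, X = 6; 5 < 6  holds
C5: max(5, 10, 6) = 10  holds

Constraint 2 is violated.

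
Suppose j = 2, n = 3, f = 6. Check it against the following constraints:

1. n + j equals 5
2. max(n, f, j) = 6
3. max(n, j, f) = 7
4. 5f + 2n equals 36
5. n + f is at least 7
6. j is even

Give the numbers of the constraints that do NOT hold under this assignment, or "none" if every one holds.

Constraint 3 does not hold.

1. n + j = 3 + 2 = 5 — holds.
2. max(3, 6, 2) = 6 — holds.
3. max(3, 2, 6) = 6, not 7 — does not hold.
4. 5f + 2n = 5(6) + 2(3) = 36 — holds.
5. n + f = 3 + 6 = 9; 9 ≥ 7 — holds.
6. j = 2 is even — holds.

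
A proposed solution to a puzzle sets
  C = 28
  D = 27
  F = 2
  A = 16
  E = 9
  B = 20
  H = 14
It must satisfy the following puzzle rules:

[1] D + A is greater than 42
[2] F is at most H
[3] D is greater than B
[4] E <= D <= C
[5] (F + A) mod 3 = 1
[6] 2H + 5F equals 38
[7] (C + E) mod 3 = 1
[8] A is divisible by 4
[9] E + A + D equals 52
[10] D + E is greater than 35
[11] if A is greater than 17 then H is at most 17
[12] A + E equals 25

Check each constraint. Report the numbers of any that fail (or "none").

Constraint 5 is violated.

[1] D + A = 27 + 16 = 43; 43 > 42  holds
[2] F = 2, H = 14; 2 ≤ 14  holds
[3] D = 27, B = 20; 27 > 20  holds
[4] values 9 <= 27 <= 28  holds
[5] F + A = 18; 18 mod 3 = 0, not 1  fails
[6] 2H + 5F = 2(14) + 5(2) = 38  holds
[7] C + E = 37; 37 mod 3 = 1  holds
[8] 16 / 4 = 4, so 4 divides 16  holds
[9] E + A + D = 9 + 16 + 27 = 52  holds
[10] D + E = 27 + 9 = 36; 36 > 35  holds
[11] A = 16, not > 17; antecedent false, conditional vacuously true  holds
[12] A + E = 16 + 9 = 25  holds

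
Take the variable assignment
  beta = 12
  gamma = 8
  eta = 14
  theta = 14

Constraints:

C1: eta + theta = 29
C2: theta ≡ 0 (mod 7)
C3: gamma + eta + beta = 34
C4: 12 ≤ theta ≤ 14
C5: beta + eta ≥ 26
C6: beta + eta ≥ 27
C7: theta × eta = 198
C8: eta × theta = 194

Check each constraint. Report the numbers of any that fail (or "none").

Constraints 1, 6, 7, 8 do not hold.

C1: eta + theta = 14 + 14 = 28, not 29 — violated.
C2: 14 mod 7 = 0 — satisfied.
C3: gamma + eta + beta = 8 + 14 + 12 = 34 — satisfied.
C4: theta = 14 lies in [12, 14] — satisfied.
C5: beta + eta = 12 + 14 = 26; 26 ≥ 26 — satisfied.
C6: beta + eta = 12 + 14 = 26; 26 < 27, bound 27 not met — violated.
C7: theta × eta = 14 × 14 = 196, not 198 — violated.
C8: eta × theta = 14 × 14 = 196, not 194 — violated.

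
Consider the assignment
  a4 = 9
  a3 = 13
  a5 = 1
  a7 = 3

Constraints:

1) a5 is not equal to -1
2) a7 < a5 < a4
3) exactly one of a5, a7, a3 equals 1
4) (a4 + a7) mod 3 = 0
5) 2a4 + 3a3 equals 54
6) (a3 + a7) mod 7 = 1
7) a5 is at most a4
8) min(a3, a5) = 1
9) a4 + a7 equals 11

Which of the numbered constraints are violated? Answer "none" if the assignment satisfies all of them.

Constraints 2, 5, 6, and 9 are violated.

1) a5 = 1, and 1 ≠ -1  OK
2) values 3, 1, 9; a7 = 3 is not < a5 = 1  FAIL
3) a5=1, a7=3, a3=13; 1 of them equals 1  OK
4) a4 + a7 = 12; 12 mod 3 = 0  OK
5) 2a4 + 3a3 = 2(9) + 3(13) = 57, not 54  FAIL
6) a3 + a7 = 16; 16 mod 7 = 2, not 1  FAIL
7) a5 = 1, a4 = 9; 1 ≤ 9  OK
8) min(13, 1) = 1  OK
9) a4 + a7 = 9 + 3 = 12, not 11  FAIL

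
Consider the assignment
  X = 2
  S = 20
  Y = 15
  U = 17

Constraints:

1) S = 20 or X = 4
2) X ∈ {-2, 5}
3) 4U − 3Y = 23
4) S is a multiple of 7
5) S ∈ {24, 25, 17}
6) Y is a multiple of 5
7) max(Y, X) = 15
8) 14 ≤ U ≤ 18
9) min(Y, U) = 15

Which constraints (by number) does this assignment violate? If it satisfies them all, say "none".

No — constraints 2, 4, 5 are not satisfied.

1) S = 20 = 20 (first disjunct)  ✔
2) X = 2 is not in {-2, 5}  ✘
3) 4U − 3Y = 4(17) − 3(15) = 23  ✔
4) 20 = 7×2 + 6, so 7 does not divide 20  ✘
5) S = 20 is not in {24, 25, 17}  ✘
6) 15 / 5 = 3, so 5 divides 15  ✔
7) max(15, 2) = 15  ✔
8) U = 17 lies in [14, 18]  ✔
9) min(15, 17) = 15  ✔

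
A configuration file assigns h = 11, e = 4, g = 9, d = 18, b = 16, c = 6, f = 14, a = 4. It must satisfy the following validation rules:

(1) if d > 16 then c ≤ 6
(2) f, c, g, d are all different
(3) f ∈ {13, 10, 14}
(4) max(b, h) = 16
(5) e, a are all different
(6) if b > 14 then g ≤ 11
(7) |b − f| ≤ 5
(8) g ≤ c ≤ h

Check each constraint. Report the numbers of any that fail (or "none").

Constraints 5 and 8 are violated.

(1) d = 18 > 16, so we need c ≤ 6; c = 6 ≤ 6 — holds.
(2) values 14, 6, 9, 18 are pairwise distinct — holds.
(3) f = 14 is in {13, 10, 14} — holds.
(4) max(16, 11) = 16 — holds.
(5) e = a = 4, not all different — fails.
(6) b = 16 > 14, so we need g ≤ 11; g = 9 ≤ 11 — holds.
(7) |16 − 14| = 2; 2 ≤ 5 — holds.
(8) values 9, 6, 11; g = 9 is not ≤ c = 6 — fails.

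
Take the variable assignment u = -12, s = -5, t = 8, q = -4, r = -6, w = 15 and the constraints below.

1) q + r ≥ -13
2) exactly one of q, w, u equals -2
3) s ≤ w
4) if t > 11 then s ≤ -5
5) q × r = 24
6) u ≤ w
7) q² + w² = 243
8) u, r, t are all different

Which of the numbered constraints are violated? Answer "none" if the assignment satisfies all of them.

1) q + r = -4 + (-6) = -10; -10 ≥ -13 — OK.
2) q=-4, w=15, u=-12; 0 of them equal -2, not exactly one — violated.
3) s = -5, w = 15; -5 ≤ 15 — OK.
4) t = 8, not > 11; antecedent false, conditional vacuously true — OK.
5) q × r = -4 × (-6) = 24 — OK.
6) u = -12, w = 15; -12 ≤ 15 — OK.
7) q² + w² = (-4)² + 15² = 16 + 225 = 241, not 243 — violated.
8) values -12, -6, 8 are pairwise distinct — OK.

No — constraints 2, 7 are not satisfied.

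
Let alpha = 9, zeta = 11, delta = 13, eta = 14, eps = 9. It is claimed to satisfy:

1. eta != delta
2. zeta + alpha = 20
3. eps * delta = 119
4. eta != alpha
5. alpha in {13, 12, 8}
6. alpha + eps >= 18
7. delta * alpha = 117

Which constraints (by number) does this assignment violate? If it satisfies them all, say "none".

1. eta = 14, delta = 13; distinct  yes
2. zeta + alpha = 11 + 9 = 20  yes
3. eps * delta = 9 * 13 = 117, not 119  no
4. eta = 14, alpha = 9; distinct  yes
5. alpha = 9 is not in {13, 12, 8}  no
6. alpha + eps = 9 + 9 = 18; 18 ≥ 18  yes
7. delta * alpha = 13 * 9 = 117  yes

Violated: 3 and 5.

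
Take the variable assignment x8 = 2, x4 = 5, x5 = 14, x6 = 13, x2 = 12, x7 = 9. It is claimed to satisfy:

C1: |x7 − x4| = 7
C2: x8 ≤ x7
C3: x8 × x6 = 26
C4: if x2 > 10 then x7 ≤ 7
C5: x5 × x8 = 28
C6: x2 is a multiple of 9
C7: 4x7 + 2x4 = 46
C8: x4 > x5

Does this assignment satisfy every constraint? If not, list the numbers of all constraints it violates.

Constraints 1, 4, 6, 8 are violated.

C1: |9 − 5| = 4, not 7  ✘
C2: x8 = 2, x7 = 9; 2 ≤ 9  ✔
C3: x8 × x6 = 2 × 13 = 26  ✔
C4: x2 = 12 > 10, so we need x7 ≤ 7; but x7 = 9 > 7  ✘
C5: x5 × x8 = 14 × 2 = 28  ✔
C6: 12 = 9×1 + 3, so 9 does not divide 12  ✘
C7: 4x7 + 2x4 = 4(9) + 2(5) = 46  ✔
C8: x4 = 5, x5 = 14; 5 ≤ 14 (want >)  ✘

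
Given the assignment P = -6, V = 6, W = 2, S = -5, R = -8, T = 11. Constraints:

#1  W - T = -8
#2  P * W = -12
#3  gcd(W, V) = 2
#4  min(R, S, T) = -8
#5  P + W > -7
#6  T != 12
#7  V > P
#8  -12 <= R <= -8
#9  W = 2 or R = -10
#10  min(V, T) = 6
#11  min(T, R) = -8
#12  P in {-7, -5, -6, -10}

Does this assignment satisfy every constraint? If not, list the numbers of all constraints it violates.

#1 W - T = 2 - 11 = -9, not -8 — fails.
#2 P * W = -6 * 2 = -12 — holds.
#3 gcd(2, 6) = 2 — holds.
#4 min(-8, -5, 11) = -8 — holds.
#5 P + W = -6 + 2 = -4; -4 > -7 — holds.
#6 T = 11, and 11 ≠ 12 — holds.
#7 V = 6, P = -6; 6 > -6 — holds.
#8 R = -8 lies in [-12, -8] — holds.
#9 W = 2 = 2 (first disjunct) — holds.
#10 min(6, 11) = 6 — holds.
#11 min(11, -8) = -8 — holds.
#12 P = -6 is in {-7, -5, -6, -10} — holds.

Constraint 1 is violated.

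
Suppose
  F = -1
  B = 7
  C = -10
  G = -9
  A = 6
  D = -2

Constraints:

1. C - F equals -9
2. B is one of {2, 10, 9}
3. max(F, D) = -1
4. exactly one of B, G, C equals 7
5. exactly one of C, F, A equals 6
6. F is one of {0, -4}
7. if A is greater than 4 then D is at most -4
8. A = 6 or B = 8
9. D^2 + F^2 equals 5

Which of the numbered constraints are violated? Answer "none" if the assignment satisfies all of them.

No — constraints 2, 6, 7 are not satisfied.

1. C - F = -10 - (-1) = -9 — holds.
2. B = 7 is not in {2, 10, 9} — does not hold.
3. max(-1, -2) = -1 — holds.
4. B=7, G=-9, C=-10; 1 of them equals 7 — holds.
5. C=-10, F=-1, A=6; 1 of them equals 6 — holds.
6. F = -1 is not in {0, -4} — does not hold.
7. A = 6 > 4, so we need D ≤ -4; but D = -2 > -4 — does not hold.
8. A = 6 = 6 (first disjunct) — holds.
9. D^2 + F^2 = (-2)^2 + (-1)^2 = 4 + 1 = 5 — holds.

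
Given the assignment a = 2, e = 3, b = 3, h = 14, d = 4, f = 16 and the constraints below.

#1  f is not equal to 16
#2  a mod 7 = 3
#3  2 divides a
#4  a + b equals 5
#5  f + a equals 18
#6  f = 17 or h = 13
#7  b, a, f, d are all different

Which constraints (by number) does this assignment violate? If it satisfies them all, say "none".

Constraints 1, 2, 6 do not hold.

#1 f = 16, but 16 is required to differ  false
#2 2 mod 7 = 2, not 3  false
#3 2 / 2 = 1, so 2 divides 2  true
#4 a + b = 2 + 3 = 5  true
#5 f + a = 16 + 2 = 18  true
#6 f = 16 ≠ 17 and h = 14 ≠ 13; both disjuncts false  false
#7 values 3, 2, 16, 4 are pairwise distinct  true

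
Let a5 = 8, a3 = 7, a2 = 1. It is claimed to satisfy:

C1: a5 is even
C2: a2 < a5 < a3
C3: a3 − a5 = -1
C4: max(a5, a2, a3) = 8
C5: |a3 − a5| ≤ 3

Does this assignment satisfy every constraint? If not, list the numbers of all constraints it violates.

C1: a5 = 8 is even — holds.
C2: values 1, 8, 7; a5 = 8 is not < a3 = 7 — fails.
C3: a3 − a5 = 7 − 8 = -1 — holds.
C4: max(8, 1, 7) = 8 — holds.
C5: |7 − 8| = 1; 1 ≤ 3 — holds.

Constraint 2 is violated.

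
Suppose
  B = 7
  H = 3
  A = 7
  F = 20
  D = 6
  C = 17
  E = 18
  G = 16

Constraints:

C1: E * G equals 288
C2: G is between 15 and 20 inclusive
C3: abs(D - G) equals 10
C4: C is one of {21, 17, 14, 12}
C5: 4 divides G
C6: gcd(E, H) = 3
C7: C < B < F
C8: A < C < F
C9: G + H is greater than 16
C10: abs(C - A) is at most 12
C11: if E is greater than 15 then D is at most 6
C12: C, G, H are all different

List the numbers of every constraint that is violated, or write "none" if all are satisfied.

C1: E * G = 18 * 16 = 288 — holds.
C2: G = 16 lies in [15, 20] — holds.
C3: abs(6 - 16) = 10 — holds.
C4: C = 17 is in {21, 17, 14, 12} — holds.
C5: 16 / 4 = 4, so 4 divides 16 — holds.
C6: gcd(18, 3) = 3 — holds.
C7: values 17, 7, 20; C = 17 is not < B = 7 — fails.
C8: values 7 < 17 < 20 — holds.
C9: G + H = 16 + 3 = 19; 19 > 16 — holds.
C10: abs(17 - 7) = 10; 10 ≤ 12 — holds.
C11: E = 18 > 15, so we need D ≤ 6; D = 6 ≤ 6 — holds.
C12: values 17, 16, 3 are pairwise distinct — holds.

No — constraint 7 is not satisfied.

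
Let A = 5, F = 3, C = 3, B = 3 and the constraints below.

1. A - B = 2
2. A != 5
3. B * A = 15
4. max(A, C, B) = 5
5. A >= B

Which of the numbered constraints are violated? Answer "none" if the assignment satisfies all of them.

1. A - B = 5 - 3 = 2 — satisfied.
2. A = 5, but 5 is required to differ — violated.
3. B * A = 3 * 5 = 15 — satisfied.
4. max(5, 3, 3) = 5 — satisfied.
5. A = 5, B = 3; 5 ≥ 3 — satisfied.

Violated: 2.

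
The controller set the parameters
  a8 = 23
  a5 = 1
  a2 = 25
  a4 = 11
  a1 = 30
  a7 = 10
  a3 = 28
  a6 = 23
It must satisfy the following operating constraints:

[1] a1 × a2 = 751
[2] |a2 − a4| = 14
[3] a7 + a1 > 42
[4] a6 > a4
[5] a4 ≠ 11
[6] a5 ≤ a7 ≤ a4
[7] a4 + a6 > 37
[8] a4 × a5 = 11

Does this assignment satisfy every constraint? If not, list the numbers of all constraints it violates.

[1] a1 × a2 = 30 × 25 = 750, not 751 — violated.
[2] |25 − 11| = 14 — OK.
[3] a7 + a1 = 10 + 30 = 40; 40 ≤ 42, bound 42 not met — violated.
[4] a6 = 23, a4 = 11; 23 > 11 — OK.
[5] a4 = 11, but 11 is required to differ — violated.
[6] values 1 ≤ 10 ≤ 11 — OK.
[7] a4 + a6 = 11 + 23 = 34; 34 ≤ 37, bound 37 not met — violated.
[8] a4 × a5 = 11 × 1 = 11 — OK.

No — constraints 1, 3, 5, and 7 are not satisfied.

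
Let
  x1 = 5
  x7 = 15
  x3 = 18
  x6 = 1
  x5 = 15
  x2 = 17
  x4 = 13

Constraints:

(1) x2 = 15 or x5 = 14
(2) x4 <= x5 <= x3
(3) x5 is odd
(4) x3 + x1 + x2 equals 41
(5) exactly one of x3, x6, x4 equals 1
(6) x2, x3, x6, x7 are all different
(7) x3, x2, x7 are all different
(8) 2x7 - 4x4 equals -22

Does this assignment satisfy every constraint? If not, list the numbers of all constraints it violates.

No — constraints 1, 4 are not satisfied.

(1) x2 = 17 ≠ 15 and x5 = 15 ≠ 14; both disjuncts false  false
(2) values 13 <= 15 <= 18  true
(3) x5 = 15 is odd  true
(4) x3 + x1 + x2 = 18 + 5 + 17 = 40, not 41  false
(5) x3=18, x6=1, x4=13; 1 of them equals 1  true
(6) values 17, 18, 1, 15 are pairwise distinct  true
(7) values 18, 17, 15 are pairwise distinct  true
(8) 2x7 - 4x4 = 2(15) - 4(13) = -22  true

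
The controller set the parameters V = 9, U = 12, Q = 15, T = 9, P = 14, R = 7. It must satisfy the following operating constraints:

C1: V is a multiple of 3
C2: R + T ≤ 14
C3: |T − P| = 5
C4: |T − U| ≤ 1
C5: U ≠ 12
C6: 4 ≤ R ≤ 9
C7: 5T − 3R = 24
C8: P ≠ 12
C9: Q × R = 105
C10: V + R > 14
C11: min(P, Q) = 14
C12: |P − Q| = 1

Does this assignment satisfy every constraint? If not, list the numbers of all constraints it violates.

C1: 9 / 3 = 3, so 3 divides 9  OK
C2: R + T = 7 + 9 = 16; 16 > 14, bound 14 not met  FAIL
C3: |9 − 14| = 5  OK
C4: |9 − 12| = 3; 3 > 1, exceeds bound 1  FAIL
C5: U = 12, but 12 is required to differ  FAIL
C6: R = 7 lies in [4, 9]  OK
C7: 5T − 3R = 5(9) − 3(7) = 24  OK
C8: P = 14, and 14 ≠ 12  OK
C9: Q × R = 15 × 7 = 105  OK
C10: V + R = 9 + 7 = 16; 16 > 14  OK
C11: min(14, 15) = 14  OK
C12: |14 − 15| = 1  OK

Constraints 2, 4, 5 do not hold.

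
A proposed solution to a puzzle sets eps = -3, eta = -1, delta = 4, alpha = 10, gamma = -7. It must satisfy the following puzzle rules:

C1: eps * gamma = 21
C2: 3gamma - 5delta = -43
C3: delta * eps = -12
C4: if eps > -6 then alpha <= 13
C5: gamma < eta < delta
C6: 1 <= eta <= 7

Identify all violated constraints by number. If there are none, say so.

C1: eps * gamma = -3 * (-7) = 21  ✓
C2: 3gamma - 5delta = 3(-7) - 5(4) = -41, not -43  ✗
C3: delta * eps = 4 * (-3) = -12  ✓
C4: eps = -3 > -6, so we need alpha ≤ 13; alpha = 10 ≤ 13  ✓
C5: values -7 < -1 < 4  ✓
C6: eta = -1 is outside [1, 7]  ✗

Constraints 2 and 6 do not hold.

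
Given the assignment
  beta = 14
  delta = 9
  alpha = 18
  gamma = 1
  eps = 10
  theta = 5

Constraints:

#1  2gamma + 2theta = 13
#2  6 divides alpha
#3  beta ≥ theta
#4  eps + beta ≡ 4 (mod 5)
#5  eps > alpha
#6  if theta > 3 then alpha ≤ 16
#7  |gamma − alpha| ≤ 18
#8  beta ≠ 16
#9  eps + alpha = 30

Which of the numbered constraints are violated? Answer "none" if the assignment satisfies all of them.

#1 2gamma + 2theta = 2(1) + 2(5) = 12, not 13  ✗
#2 18 / 6 = 3, so 6 divides 18  ✓
#3 beta = 14, theta = 5; 14 ≥ 5  ✓
#4 eps + beta = 24; 24 mod 5 = 4  ✓
#5 eps = 10, alpha = 18; 10 ≤ 18 (want >)  ✗
#6 theta = 5 > 3, so we need alpha ≤ 16; but alpha = 18 > 16  ✗
#7 |1 − 18| = 17; 17 ≤ 18  ✓
#8 beta = 14, and 14 ≠ 16  ✓
#9 eps + alpha = 10 + 18 = 28, not 30  ✗

Constraints 1, 5, 6, and 9 are violated.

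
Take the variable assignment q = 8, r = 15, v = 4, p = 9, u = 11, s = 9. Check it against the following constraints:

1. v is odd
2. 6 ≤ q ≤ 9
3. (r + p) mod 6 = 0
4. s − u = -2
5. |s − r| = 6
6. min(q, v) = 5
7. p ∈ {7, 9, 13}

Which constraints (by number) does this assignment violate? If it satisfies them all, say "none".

1. v = 4 is even  no
2. q = 8 lies in [6, 9]  yes
3. r + p = 24; 24 mod 6 = 0  yes
4. s − u = 9 − 11 = -2  yes
5. |9 − 15| = 6  yes
6. min(8, 4) = 4, not 5  no
7. p = 9 is in {7, 9, 13}  yes

The assignment fails constraints 1 and 6.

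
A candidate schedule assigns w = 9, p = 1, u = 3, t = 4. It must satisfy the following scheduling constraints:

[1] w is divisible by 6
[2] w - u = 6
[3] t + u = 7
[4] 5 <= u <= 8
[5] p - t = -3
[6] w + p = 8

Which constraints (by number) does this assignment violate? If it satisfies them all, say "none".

[1] 9 = 6*1 + 3, so 6 does not divide 9 — does not hold.
[2] w - u = 9 - 3 = 6 — holds.
[3] t + u = 4 + 3 = 7 — holds.
[4] u = 3 is outside [5, 8] — does not hold.
[5] p - t = 1 - 4 = -3 — holds.
[6] w + p = 9 + 1 = 10, not 8 — does not hold.

The assignment fails constraints 1, 4, and 6.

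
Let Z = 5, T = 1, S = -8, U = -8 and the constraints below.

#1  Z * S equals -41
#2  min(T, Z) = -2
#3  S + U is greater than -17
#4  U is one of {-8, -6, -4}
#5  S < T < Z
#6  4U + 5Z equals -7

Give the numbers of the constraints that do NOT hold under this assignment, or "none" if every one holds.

Constraints 1 and 2 do not hold.

#1 Z * S = 5 * (-8) = -40, not -41 — violated.
#2 min(1, 5) = 1, not -2 — violated.
#3 S + U = -8 + (-8) = -16; -16 > -17 — OK.
#4 U = -8 is in {-8, -6, -4} — OK.
#5 values -8 < 1 < 5 — OK.
#6 4U + 5Z = 4(-8) + 5(5) = -7 — OK.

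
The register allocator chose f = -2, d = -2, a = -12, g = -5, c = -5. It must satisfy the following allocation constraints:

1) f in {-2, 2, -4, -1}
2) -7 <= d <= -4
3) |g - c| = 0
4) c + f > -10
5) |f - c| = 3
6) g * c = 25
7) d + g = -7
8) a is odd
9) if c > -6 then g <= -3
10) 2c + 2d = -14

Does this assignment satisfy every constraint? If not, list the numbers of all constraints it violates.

1) f = -2 is in {-2, 2, -4, -1}  true
2) d = -2 is outside [-7, -4]  false
3) |-5 - (-5)| = 0  true
4) c + f = -5 + (-2) = -7; -7 > -10  true
5) |-2 - (-5)| = 3  true
6) g * c = -5 * (-5) = 25  true
7) d + g = -2 + (-5) = -7  true
8) a = -12 is even  false
9) c = -5 > -6, so we need g ≤ -3; g = -5 ≤ -3  true
10) 2c + 2d = 2(-5) + 2(-2) = -14  true

The assignment fails constraints 2 and 8.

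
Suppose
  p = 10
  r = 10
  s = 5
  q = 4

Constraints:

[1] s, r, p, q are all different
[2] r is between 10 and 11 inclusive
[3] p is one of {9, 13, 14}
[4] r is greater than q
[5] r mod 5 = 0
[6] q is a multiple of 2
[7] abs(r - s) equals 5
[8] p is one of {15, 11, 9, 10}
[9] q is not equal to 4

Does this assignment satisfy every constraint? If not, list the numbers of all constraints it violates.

[1] r = p = 10, not all different — violated.
[2] r = 10 lies in [10, 11] — satisfied.
[3] p = 10 is not in {9, 13, 14} — violated.
[4] r = 10, q = 4; 10 > 4 — satisfied.
[5] 10 mod 5 = 0 — satisfied.
[6] 4 / 2 = 2, so 2 divides 4 — satisfied.
[7] abs(10 - 5) = 5 — satisfied.
[8] p = 10 is in {15, 11, 9, 10} — satisfied.
[9] q = 4, but 4 is required to differ — violated.

Constraints 1, 3, 9 are violated.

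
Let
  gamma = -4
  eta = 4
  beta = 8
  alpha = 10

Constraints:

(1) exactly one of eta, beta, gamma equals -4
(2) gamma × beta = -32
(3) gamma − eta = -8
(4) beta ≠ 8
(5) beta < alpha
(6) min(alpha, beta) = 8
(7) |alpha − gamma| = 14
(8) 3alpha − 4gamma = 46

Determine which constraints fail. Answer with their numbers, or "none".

Constraint 4 does not hold.

(1) eta=4, beta=8, gamma=-4; 1 of them equals -4 — holds.
(2) gamma × beta = -4 × 8 = -32 — holds.
(3) gamma − eta = -4 − 4 = -8 — holds.
(4) beta = 8, but 8 is required to differ — does not hold.
(5) beta = 8, alpha = 10; 8 < 10 — holds.
(6) min(10, 8) = 8 — holds.
(7) |10 − (-4)| = 14 — holds.
(8) 3alpha − 4gamma = 3(10) − 4(-4) = 46 — holds.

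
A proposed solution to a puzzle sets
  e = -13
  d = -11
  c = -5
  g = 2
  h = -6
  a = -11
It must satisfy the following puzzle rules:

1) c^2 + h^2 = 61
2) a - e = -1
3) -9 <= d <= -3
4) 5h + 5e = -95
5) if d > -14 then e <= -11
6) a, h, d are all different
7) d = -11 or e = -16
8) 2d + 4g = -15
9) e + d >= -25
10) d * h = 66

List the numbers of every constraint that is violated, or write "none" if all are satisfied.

1) c^2 + h^2 = (-5)^2 + (-6)^2 = 25 + 36 = 61  OK
2) a - e = -11 - (-13) = 2, not -1  FAIL
3) d = -11 is outside [-9, -3]  FAIL
4) 5h + 5e = 5(-6) + 5(-13) = -95  OK
5) d = -11 > -14, so we need e ≤ -11; e = -13 ≤ -11  OK
6) a = d = -11, not all different  FAIL
7) d = -11 = -11 (first disjunct)  OK
8) 2d + 4g = 2(-11) + 4(2) = -14, not -15  FAIL
9) e + d = -13 + (-11) = -24; -24 ≥ -25  OK
10) d * h = -11 * (-6) = 66  OK

The assignment fails constraints 2, 3, 6, and 8.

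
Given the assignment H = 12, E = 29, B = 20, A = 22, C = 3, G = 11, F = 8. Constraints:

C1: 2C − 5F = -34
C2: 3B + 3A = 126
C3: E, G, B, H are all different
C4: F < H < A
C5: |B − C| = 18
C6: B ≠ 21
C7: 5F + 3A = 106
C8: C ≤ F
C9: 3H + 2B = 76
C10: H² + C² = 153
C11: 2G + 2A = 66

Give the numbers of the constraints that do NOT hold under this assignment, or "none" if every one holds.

Violated: 5.

C1: 2C − 5F = 2(3) − 5(8) = -34 — OK.
C2: 3B + 3A = 3(20) + 3(22) = 126 — OK.
C3: values 29, 11, 20, 12 are pairwise distinct — OK.
C4: values 8 < 12 < 22 — OK.
C5: |20 − 3| = 17, not 18 — violated.
C6: B = 20, and 20 ≠ 21 — OK.
C7: 5F + 3A = 5(8) + 3(22) = 106 — OK.
C8: C = 3, F = 8; 3 ≤ 8 — OK.
C9: 3H + 2B = 3(12) + 2(20) = 76 — OK.
C10: H² + C² = 12² + 3² = 144 + 9 = 153 — OK.
C11: 2G + 2A = 2(11) + 2(22) = 66 — OK.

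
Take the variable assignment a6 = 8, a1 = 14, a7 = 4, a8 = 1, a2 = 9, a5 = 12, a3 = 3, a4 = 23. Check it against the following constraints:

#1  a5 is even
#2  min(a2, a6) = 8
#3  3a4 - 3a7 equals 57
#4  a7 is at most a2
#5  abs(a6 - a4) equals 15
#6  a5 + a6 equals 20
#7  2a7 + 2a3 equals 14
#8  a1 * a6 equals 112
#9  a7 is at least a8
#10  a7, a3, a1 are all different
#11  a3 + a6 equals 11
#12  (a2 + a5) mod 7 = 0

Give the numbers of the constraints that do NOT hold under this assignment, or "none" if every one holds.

#1 a5 = 12 is even — holds.
#2 min(9, 8) = 8 — holds.
#3 3a4 - 3a7 = 3(23) - 3(4) = 57 — holds.
#4 a7 = 4, a2 = 9; 4 ≤ 9 — holds.
#5 abs(8 - 23) = 15 — holds.
#6 a5 + a6 = 12 + 8 = 20 — holds.
#7 2a7 + 2a3 = 2(4) + 2(3) = 14 — holds.
#8 a1 * a6 = 14 * 8 = 112 — holds.
#9 a7 = 4, a8 = 1; 4 ≥ 1 — holds.
#10 values 4, 3, 14 are pairwise distinct — holds.
#11 a3 + a6 = 3 + 8 = 11 — holds.
#12 a2 + a5 = 21; 21 mod 7 = 0 — holds.

Yes — all constraints hold.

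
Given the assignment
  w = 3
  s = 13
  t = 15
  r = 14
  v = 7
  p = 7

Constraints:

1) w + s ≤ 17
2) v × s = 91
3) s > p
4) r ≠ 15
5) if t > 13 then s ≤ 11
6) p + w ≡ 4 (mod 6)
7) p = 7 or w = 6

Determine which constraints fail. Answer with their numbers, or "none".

Constraint 5 is violated.

1) w + s = 3 + 13 = 16; 16 ≤ 17 — holds.
2) v × s = 7 × 13 = 91 — holds.
3) s = 13, p = 7; 13 > 7 — holds.
4) r = 14, and 14 ≠ 15 — holds.
5) t = 15 > 13, so we need s ≤ 11; but s = 13 > 11 — fails.
6) p + w = 10; 10 mod 6 = 4 — holds.
7) p = 7 = 7 (first disjunct) — holds.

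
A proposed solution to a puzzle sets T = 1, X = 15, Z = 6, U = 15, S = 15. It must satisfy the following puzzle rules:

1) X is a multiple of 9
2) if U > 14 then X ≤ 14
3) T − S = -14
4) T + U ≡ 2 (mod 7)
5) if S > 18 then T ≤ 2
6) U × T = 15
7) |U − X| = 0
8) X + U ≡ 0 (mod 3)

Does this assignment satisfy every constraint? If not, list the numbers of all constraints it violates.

The assignment fails constraints 1 and 2.

1) 15 = 9×1 + 6, so 9 does not divide 15  fails
2) U = 15 > 14, so we need X ≤ 14; but X = 15 > 14  fails
3) T − S = 1 − 15 = -14  holds
4) T + U = 16; 16 mod 7 = 2  holds
5) S = 15, not > 18; antecedent false, conditional vacuously true  holds
6) U × T = 15 × 1 = 15  holds
7) |15 − 15| = 0  holds
8) X + U = 30; 30 mod 3 = 0  holds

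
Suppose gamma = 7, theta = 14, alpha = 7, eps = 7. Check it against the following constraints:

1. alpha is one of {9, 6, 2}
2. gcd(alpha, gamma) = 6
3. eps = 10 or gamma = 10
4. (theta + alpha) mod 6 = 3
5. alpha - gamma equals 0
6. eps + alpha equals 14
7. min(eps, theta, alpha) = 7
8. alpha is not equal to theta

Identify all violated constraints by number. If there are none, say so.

1. alpha = 7 is not in {9, 6, 2} — violated.
2. gcd(7, 7) = 7, not 6 — violated.
3. eps = 7 ≠ 10 and gamma = 7 ≠ 10; both disjuncts false — violated.
4. theta + alpha = 21; 21 mod 6 = 3 — OK.
5. alpha - gamma = 7 - 7 = 0 — OK.
6. eps + alpha = 7 + 7 = 14 — OK.
7. min(7, 14, 7) = 7 — OK.
8. alpha = 7, theta = 14; distinct — OK.

Violated: 1, 2, and 3.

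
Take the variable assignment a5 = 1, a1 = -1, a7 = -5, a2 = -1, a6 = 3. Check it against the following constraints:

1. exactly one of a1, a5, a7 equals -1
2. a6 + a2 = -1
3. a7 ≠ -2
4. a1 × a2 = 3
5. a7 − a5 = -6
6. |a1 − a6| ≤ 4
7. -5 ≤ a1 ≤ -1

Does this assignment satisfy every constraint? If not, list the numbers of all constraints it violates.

1. a1=-1, a5=1, a7=-5; 1 of them equals -1 — holds.
2. a6 + a2 = 3 + (-1) = 2, not -1 — fails.
3. a7 = -5, and -5 ≠ -2 — holds.
4. a1 × a2 = -1 × (-1) = 1, not 3 — fails.
5. a7 − a5 = -5 − 1 = -6 — holds.
6. |-1 − 3| = 4; 4 ≤ 4 — holds.
7. a1 = -1 lies in [-5, -1] — holds.

Constraints 2, 4 do not hold.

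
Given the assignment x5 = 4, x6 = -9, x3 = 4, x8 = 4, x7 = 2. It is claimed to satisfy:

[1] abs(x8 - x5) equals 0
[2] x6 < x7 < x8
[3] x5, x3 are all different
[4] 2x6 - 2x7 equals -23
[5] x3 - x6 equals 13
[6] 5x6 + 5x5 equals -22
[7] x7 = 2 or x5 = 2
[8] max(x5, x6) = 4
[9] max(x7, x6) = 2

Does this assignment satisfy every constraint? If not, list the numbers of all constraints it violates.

[1] abs(4 - 4) = 0 — holds.
[2] values -9 < 2 < 4 — holds.
[3] x5 = x3 = 4, not all different — fails.
[4] 2x6 - 2x7 = 2(-9) - 2(2) = -22, not -23 — fails.
[5] x3 - x6 = 4 - (-9) = 13 — holds.
[6] 5x6 + 5x5 = 5(-9) + 5(4) = -25, not -22 — fails.
[7] x7 = 2 = 2 (first disjunct) — holds.
[8] max(4, -9) = 4 — holds.
[9] max(2, -9) = 2 — holds.

The assignment fails constraints 3, 4, and 6.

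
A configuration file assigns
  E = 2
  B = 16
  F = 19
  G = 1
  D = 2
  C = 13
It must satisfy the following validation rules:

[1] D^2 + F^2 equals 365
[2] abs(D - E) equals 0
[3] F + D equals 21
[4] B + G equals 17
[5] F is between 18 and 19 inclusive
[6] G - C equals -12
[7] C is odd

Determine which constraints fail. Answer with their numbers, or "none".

[1] D^2 + F^2 = 2^2 + 19^2 = 4 + 361 = 365 — holds.
[2] abs(2 - 2) = 0 — holds.
[3] F + D = 19 + 2 = 21 — holds.
[4] B + G = 16 + 1 = 17 — holds.
[5] F = 19 lies in [18, 19] — holds.
[6] G - C = 1 - 13 = -12 — holds.
[7] C = 13 is odd — holds.

The assignment satisfies every constraint.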